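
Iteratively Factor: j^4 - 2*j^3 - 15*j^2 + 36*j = (j - 3)*(j^3 + j^2 - 12*j) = (j - 3)^2*(j^2 + 4*j) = (j - 3)^2*(j + 4)*(j)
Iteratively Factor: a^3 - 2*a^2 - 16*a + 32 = (a + 4)*(a^2 - 6*a + 8) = (a - 4)*(a + 4)*(a - 2)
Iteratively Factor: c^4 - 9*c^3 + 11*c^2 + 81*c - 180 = (c + 3)*(c^3 - 12*c^2 + 47*c - 60) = (c - 3)*(c + 3)*(c^2 - 9*c + 20) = (c - 4)*(c - 3)*(c + 3)*(c - 5)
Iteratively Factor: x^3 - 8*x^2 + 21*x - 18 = (x - 3)*(x^2 - 5*x + 6) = (x - 3)*(x - 2)*(x - 3)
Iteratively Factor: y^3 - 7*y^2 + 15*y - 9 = (y - 1)*(y^2 - 6*y + 9) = (y - 3)*(y - 1)*(y - 3)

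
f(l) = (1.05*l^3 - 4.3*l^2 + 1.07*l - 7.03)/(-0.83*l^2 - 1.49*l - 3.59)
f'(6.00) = -1.03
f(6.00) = -1.68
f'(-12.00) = -1.22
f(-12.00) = 23.32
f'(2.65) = -0.52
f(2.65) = 1.11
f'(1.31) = -0.12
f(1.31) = 1.53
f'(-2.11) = -3.53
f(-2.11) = 9.25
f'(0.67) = -0.18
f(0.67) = 1.60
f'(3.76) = -0.77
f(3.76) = 0.38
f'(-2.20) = -3.37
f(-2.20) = 9.56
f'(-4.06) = -1.48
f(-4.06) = 13.59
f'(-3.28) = -1.90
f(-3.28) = 12.30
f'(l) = (1.66*l + 1.49)*(1.05*l^3 - 4.3*l^2 + 1.07*l - 7.03)/(-0.83*l^2 - 1.49*l - 3.59)^2 + (3.15*l^2 - 8.6*l + 1.07)/(-0.83*l^2 - 1.49*l - 3.59)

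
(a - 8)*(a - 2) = a^2 - 10*a + 16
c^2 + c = c*(c + 1)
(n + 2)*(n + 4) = n^2 + 6*n + 8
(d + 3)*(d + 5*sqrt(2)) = d^2 + 3*d + 5*sqrt(2)*d + 15*sqrt(2)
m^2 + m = m*(m + 1)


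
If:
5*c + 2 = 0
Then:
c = -2/5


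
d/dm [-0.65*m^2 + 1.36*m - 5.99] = 1.36 - 1.3*m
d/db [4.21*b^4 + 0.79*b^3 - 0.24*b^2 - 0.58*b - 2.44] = 16.84*b^3 + 2.37*b^2 - 0.48*b - 0.58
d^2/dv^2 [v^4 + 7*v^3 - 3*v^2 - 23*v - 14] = 12*v^2 + 42*v - 6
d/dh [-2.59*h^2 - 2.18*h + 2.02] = -5.18*h - 2.18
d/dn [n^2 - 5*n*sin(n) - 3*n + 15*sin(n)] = -5*n*cos(n) + 2*n - 5*sin(n) + 15*cos(n) - 3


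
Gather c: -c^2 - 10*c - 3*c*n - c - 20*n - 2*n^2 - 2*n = -c^2 + c*(-3*n - 11) - 2*n^2 - 22*n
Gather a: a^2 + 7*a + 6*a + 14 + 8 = a^2 + 13*a + 22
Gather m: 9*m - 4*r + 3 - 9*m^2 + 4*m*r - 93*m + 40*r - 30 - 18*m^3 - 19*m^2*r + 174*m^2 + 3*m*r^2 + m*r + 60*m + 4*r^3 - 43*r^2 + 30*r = -18*m^3 + m^2*(165 - 19*r) + m*(3*r^2 + 5*r - 24) + 4*r^3 - 43*r^2 + 66*r - 27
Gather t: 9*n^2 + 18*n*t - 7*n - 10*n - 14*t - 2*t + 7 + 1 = 9*n^2 - 17*n + t*(18*n - 16) + 8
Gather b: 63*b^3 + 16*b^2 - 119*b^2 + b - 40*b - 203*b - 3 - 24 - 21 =63*b^3 - 103*b^2 - 242*b - 48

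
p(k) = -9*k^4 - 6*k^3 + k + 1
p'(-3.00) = 811.00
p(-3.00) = -569.00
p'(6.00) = -8423.00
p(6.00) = -12953.00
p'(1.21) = -89.13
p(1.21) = -27.71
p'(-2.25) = 319.94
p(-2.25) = -163.57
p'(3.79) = -2217.39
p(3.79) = -2178.80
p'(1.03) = -57.43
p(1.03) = -14.66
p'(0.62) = -14.50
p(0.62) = -1.14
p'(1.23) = -93.22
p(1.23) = -29.53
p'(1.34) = -117.94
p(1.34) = -41.11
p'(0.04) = 0.97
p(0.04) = 1.04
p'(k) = -36*k^3 - 18*k^2 + 1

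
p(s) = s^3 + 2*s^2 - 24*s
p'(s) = 3*s^2 + 4*s - 24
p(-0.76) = 18.96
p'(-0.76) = -25.31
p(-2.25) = 52.73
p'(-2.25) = -17.81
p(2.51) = -31.83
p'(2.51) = 4.94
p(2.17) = -32.44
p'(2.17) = -1.19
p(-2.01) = 48.20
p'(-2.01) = -19.92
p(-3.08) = 63.67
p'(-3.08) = -7.86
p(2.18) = -32.45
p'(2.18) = -1.02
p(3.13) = -24.86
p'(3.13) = 17.91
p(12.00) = 1728.00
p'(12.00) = 456.00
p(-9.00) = -351.00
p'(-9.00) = 183.00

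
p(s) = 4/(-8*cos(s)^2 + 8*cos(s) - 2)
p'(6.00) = 2.87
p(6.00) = -2.36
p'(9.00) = 0.15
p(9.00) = -0.25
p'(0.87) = -251.61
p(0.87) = -23.84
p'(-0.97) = 2962.54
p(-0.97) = -117.26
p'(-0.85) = 183.48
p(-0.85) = -19.54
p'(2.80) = 0.11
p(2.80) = -0.24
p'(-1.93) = -1.52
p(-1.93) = -0.69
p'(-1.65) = -5.13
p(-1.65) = -1.49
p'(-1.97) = -1.31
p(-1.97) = -0.63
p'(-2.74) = -0.14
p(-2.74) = -0.25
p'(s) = 4*(-16*sin(s)*cos(s) + 8*sin(s))/(-8*cos(s)^2 + 8*cos(s) - 2)^2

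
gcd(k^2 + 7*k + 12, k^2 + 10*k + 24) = k + 4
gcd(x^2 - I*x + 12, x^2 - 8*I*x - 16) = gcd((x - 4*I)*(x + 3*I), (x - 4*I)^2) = x - 4*I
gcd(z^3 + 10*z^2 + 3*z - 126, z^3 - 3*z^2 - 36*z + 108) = z^2 + 3*z - 18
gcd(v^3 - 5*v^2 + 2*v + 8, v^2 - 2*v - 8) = v - 4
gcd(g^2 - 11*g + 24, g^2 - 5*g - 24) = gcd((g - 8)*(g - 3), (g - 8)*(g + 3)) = g - 8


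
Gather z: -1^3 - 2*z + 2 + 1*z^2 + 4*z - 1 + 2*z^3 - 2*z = 2*z^3 + z^2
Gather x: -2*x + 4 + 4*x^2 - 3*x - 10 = 4*x^2 - 5*x - 6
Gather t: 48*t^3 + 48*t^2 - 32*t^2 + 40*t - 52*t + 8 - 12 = 48*t^3 + 16*t^2 - 12*t - 4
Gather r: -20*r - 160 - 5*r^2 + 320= -5*r^2 - 20*r + 160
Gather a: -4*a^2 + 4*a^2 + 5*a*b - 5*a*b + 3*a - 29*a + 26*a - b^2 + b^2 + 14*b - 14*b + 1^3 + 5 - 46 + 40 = 0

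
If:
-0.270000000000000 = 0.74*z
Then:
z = -0.36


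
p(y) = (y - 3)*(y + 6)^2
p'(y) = (y - 3)*(2*y + 12) + (y + 6)^2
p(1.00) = -98.00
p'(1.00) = 21.00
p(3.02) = 1.63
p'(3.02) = 81.72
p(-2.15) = -76.34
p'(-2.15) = -24.83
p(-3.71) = -35.19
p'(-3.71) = -25.49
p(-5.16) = -5.76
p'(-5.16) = -13.00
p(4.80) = 209.95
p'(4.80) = 155.52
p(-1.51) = -90.92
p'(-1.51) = -20.34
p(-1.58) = -89.48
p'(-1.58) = -20.95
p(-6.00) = 0.00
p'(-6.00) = 0.00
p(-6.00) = 0.00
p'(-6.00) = 0.00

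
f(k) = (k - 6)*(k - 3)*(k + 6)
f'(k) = (k - 6)*(k - 3) + (k - 6)*(k + 6) + (k - 3)*(k + 6)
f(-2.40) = 163.30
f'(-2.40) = -4.32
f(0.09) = 104.74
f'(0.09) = -36.52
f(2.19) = 25.28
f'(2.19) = -34.75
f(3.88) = -18.43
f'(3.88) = -14.12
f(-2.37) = 163.16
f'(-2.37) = -4.93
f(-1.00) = 140.00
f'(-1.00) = -27.00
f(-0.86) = 136.11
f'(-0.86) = -28.62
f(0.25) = 98.83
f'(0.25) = -37.31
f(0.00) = 108.00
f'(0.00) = -36.00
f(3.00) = 0.00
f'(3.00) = -27.00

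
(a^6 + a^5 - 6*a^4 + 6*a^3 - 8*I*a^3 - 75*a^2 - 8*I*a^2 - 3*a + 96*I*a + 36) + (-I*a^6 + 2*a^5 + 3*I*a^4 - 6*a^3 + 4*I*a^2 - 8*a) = a^6 - I*a^6 + 3*a^5 - 6*a^4 + 3*I*a^4 - 8*I*a^3 - 75*a^2 - 4*I*a^2 - 11*a + 96*I*a + 36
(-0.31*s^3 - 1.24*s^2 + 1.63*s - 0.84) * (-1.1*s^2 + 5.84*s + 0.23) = 0.341*s^5 - 0.4464*s^4 - 9.1059*s^3 + 10.158*s^2 - 4.5307*s - 0.1932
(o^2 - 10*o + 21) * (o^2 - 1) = o^4 - 10*o^3 + 20*o^2 + 10*o - 21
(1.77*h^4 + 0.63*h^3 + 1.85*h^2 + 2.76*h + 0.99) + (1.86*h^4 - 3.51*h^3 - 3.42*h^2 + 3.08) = 3.63*h^4 - 2.88*h^3 - 1.57*h^2 + 2.76*h + 4.07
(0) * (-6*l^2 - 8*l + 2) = 0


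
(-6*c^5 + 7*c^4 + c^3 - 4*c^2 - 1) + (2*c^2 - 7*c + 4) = -6*c^5 + 7*c^4 + c^3 - 2*c^2 - 7*c + 3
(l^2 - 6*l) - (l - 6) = l^2 - 7*l + 6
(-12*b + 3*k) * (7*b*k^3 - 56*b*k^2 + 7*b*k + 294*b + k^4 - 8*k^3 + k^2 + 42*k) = -84*b^2*k^3 + 672*b^2*k^2 - 84*b^2*k - 3528*b^2 + 9*b*k^4 - 72*b*k^3 + 9*b*k^2 + 378*b*k + 3*k^5 - 24*k^4 + 3*k^3 + 126*k^2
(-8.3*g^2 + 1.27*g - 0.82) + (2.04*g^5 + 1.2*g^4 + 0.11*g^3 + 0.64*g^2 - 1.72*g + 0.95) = 2.04*g^5 + 1.2*g^4 + 0.11*g^3 - 7.66*g^2 - 0.45*g + 0.13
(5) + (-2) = 3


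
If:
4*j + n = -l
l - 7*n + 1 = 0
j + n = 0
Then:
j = -1/4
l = 3/4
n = 1/4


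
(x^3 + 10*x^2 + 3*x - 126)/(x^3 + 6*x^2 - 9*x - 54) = (x + 7)/(x + 3)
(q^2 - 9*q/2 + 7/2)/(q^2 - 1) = (q - 7/2)/(q + 1)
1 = 1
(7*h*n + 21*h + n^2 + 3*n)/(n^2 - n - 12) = (7*h + n)/(n - 4)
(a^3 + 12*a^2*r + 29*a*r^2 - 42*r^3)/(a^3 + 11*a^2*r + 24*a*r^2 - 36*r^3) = (a + 7*r)/(a + 6*r)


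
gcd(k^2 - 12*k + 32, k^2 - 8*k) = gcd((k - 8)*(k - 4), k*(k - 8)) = k - 8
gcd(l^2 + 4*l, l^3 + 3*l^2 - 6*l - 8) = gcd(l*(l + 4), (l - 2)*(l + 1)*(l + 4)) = l + 4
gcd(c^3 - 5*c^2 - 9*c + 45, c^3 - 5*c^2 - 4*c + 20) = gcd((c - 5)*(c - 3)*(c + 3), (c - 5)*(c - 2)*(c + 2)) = c - 5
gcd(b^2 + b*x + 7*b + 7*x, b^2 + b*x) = b + x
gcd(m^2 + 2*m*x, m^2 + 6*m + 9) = 1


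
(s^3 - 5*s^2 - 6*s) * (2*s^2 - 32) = 2*s^5 - 10*s^4 - 44*s^3 + 160*s^2 + 192*s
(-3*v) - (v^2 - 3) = -v^2 - 3*v + 3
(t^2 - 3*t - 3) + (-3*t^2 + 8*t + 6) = -2*t^2 + 5*t + 3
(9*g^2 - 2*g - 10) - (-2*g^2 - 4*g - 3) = 11*g^2 + 2*g - 7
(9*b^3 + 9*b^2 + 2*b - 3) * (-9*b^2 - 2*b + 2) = -81*b^5 - 99*b^4 - 18*b^3 + 41*b^2 + 10*b - 6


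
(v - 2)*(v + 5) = v^2 + 3*v - 10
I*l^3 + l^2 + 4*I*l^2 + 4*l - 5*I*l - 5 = (l + 5)*(l - I)*(I*l - I)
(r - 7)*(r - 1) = r^2 - 8*r + 7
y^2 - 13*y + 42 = (y - 7)*(y - 6)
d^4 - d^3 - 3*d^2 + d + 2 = (d - 2)*(d - 1)*(d + 1)^2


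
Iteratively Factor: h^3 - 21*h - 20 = (h + 4)*(h^2 - 4*h - 5) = (h + 1)*(h + 4)*(h - 5)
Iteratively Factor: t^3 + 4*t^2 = (t + 4)*(t^2) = t*(t + 4)*(t)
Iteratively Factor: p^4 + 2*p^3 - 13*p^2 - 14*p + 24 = (p - 3)*(p^3 + 5*p^2 + 2*p - 8) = (p - 3)*(p + 2)*(p^2 + 3*p - 4) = (p - 3)*(p + 2)*(p + 4)*(p - 1)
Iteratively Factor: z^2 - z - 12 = (z + 3)*(z - 4)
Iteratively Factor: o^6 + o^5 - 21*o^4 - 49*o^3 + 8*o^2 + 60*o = (o - 1)*(o^5 + 2*o^4 - 19*o^3 - 68*o^2 - 60*o) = (o - 1)*(o + 2)*(o^4 - 19*o^2 - 30*o) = o*(o - 1)*(o + 2)*(o^3 - 19*o - 30) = o*(o - 1)*(o + 2)*(o + 3)*(o^2 - 3*o - 10) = o*(o - 5)*(o - 1)*(o + 2)*(o + 3)*(o + 2)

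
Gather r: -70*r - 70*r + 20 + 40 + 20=80 - 140*r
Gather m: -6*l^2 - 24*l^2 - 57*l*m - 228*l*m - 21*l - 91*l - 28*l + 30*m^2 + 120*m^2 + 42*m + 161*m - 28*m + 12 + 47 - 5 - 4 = -30*l^2 - 140*l + 150*m^2 + m*(175 - 285*l) + 50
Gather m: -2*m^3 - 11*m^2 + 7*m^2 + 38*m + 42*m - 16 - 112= -2*m^3 - 4*m^2 + 80*m - 128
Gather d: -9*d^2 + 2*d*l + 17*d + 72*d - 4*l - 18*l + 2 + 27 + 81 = -9*d^2 + d*(2*l + 89) - 22*l + 110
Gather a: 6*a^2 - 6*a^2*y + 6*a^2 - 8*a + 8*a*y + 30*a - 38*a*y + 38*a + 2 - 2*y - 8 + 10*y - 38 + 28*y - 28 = a^2*(12 - 6*y) + a*(60 - 30*y) + 36*y - 72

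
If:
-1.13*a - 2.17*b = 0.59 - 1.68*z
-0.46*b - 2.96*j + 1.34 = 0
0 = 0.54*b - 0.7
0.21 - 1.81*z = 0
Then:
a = -2.84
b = 1.30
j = 0.25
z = 0.12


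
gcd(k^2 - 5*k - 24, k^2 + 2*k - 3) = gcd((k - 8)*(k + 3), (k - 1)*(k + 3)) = k + 3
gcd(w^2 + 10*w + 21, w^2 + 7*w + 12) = w + 3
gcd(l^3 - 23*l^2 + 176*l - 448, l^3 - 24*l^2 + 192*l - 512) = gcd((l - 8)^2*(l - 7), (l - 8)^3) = l^2 - 16*l + 64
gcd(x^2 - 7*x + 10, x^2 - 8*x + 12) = x - 2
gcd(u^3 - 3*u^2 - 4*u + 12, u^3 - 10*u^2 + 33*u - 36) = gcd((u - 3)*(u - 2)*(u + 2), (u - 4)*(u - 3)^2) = u - 3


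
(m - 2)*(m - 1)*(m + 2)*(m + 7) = m^4 + 6*m^3 - 11*m^2 - 24*m + 28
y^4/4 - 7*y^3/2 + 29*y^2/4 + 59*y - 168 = (y/4 + 1)*(y - 8)*(y - 7)*(y - 3)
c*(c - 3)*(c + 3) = c^3 - 9*c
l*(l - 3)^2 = l^3 - 6*l^2 + 9*l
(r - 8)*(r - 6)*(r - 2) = r^3 - 16*r^2 + 76*r - 96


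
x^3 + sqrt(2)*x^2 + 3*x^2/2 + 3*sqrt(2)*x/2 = x*(x + 3/2)*(x + sqrt(2))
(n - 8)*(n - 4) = n^2 - 12*n + 32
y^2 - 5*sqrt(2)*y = y*(y - 5*sqrt(2))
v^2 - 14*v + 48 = (v - 8)*(v - 6)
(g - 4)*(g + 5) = g^2 + g - 20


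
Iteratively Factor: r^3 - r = (r + 1)*(r^2 - r) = (r - 1)*(r + 1)*(r)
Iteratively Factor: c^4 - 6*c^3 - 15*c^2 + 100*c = (c - 5)*(c^3 - c^2 - 20*c) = (c - 5)*(c + 4)*(c^2 - 5*c) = (c - 5)^2*(c + 4)*(c)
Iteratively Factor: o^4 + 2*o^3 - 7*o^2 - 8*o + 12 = (o + 2)*(o^3 - 7*o + 6) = (o - 1)*(o + 2)*(o^2 + o - 6) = (o - 1)*(o + 2)*(o + 3)*(o - 2)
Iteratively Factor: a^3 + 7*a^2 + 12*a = (a + 4)*(a^2 + 3*a) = (a + 3)*(a + 4)*(a)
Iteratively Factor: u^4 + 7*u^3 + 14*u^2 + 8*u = (u + 4)*(u^3 + 3*u^2 + 2*u) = (u + 1)*(u + 4)*(u^2 + 2*u) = (u + 1)*(u + 2)*(u + 4)*(u)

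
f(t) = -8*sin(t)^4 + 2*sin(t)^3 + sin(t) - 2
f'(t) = -32*sin(t)^3*cos(t) + 6*sin(t)^2*cos(t) + cos(t) = (-32*sin(t)^3 + 6*sin(t)^2 + 1)*cos(t)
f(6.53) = -1.76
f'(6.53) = 0.86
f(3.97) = -5.90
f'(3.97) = -11.53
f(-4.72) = -7.00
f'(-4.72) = -0.19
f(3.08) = -1.94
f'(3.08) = -1.01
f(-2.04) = -9.37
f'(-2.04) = -12.88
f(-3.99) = -2.94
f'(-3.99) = 6.04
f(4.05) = -6.86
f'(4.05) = -12.56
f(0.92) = -3.40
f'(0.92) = -6.86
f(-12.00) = -1.82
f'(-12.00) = -1.87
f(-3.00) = -2.15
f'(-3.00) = -1.20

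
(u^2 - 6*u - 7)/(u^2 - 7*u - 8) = (u - 7)/(u - 8)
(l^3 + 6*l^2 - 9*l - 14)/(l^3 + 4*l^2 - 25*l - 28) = (l - 2)/(l - 4)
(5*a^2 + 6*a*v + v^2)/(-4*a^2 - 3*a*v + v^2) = (5*a + v)/(-4*a + v)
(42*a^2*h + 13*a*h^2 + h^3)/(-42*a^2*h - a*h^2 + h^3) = (-7*a - h)/(7*a - h)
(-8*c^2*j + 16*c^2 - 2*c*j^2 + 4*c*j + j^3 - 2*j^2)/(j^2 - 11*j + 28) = (-8*c^2*j + 16*c^2 - 2*c*j^2 + 4*c*j + j^3 - 2*j^2)/(j^2 - 11*j + 28)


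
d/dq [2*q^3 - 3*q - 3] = 6*q^2 - 3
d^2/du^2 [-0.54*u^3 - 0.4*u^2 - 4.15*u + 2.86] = -3.24*u - 0.8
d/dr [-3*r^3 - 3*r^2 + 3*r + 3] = -9*r^2 - 6*r + 3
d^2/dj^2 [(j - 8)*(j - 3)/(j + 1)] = 72/(j^3 + 3*j^2 + 3*j + 1)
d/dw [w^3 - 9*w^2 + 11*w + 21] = 3*w^2 - 18*w + 11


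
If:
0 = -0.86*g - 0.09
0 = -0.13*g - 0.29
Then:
No Solution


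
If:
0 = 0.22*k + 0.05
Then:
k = -0.23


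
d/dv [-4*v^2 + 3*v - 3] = 3 - 8*v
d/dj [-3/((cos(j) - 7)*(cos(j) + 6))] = 3*(sin(j) - sin(2*j))/((cos(j) - 7)^2*(cos(j) + 6)^2)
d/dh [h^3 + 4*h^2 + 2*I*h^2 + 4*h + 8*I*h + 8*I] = 3*h^2 + 4*h*(2 + I) + 4 + 8*I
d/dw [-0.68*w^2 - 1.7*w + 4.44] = -1.36*w - 1.7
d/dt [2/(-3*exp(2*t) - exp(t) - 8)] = (12*exp(t) + 2)*exp(t)/(3*exp(2*t) + exp(t) + 8)^2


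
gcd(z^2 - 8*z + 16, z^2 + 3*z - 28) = z - 4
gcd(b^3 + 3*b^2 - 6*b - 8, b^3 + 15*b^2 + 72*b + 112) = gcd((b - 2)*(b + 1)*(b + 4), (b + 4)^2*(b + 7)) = b + 4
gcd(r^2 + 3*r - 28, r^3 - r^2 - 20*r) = 1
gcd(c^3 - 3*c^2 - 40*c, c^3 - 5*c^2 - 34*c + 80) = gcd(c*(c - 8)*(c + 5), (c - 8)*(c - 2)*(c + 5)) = c^2 - 3*c - 40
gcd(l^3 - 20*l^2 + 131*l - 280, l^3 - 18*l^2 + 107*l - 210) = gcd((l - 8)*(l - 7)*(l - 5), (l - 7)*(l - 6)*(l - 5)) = l^2 - 12*l + 35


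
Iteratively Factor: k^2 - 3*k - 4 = (k - 4)*(k + 1)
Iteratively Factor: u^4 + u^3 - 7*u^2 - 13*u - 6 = (u + 2)*(u^3 - u^2 - 5*u - 3) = (u + 1)*(u + 2)*(u^2 - 2*u - 3) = (u - 3)*(u + 1)*(u + 2)*(u + 1)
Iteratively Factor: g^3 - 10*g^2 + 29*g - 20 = (g - 1)*(g^2 - 9*g + 20) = (g - 4)*(g - 1)*(g - 5)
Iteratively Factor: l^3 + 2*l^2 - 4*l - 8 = (l + 2)*(l^2 - 4) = (l + 2)^2*(l - 2)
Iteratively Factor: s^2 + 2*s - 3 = (s + 3)*(s - 1)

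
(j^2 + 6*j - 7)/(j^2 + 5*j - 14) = (j - 1)/(j - 2)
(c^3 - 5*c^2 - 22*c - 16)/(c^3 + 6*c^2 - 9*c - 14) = (c^2 - 6*c - 16)/(c^2 + 5*c - 14)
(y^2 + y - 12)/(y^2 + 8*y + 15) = (y^2 + y - 12)/(y^2 + 8*y + 15)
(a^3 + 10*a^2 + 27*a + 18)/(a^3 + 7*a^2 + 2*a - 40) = (a^3 + 10*a^2 + 27*a + 18)/(a^3 + 7*a^2 + 2*a - 40)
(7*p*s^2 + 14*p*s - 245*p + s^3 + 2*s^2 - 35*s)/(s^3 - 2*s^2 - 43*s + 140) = (7*p + s)/(s - 4)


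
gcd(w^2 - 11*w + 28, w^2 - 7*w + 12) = w - 4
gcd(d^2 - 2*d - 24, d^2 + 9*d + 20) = d + 4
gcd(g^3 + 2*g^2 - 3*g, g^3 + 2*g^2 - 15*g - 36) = g + 3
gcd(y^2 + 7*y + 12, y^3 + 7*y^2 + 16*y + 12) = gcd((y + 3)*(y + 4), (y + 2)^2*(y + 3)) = y + 3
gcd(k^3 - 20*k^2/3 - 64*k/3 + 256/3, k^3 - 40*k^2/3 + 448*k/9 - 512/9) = k^2 - 32*k/3 + 64/3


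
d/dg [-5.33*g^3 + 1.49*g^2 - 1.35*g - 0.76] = -15.99*g^2 + 2.98*g - 1.35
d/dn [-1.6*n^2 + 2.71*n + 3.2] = 2.71 - 3.2*n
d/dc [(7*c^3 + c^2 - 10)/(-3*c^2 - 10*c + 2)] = (-21*c^4 - 140*c^3 + 32*c^2 - 56*c - 100)/(9*c^4 + 60*c^3 + 88*c^2 - 40*c + 4)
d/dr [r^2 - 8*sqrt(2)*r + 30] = 2*r - 8*sqrt(2)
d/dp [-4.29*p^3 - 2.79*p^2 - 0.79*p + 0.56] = -12.87*p^2 - 5.58*p - 0.79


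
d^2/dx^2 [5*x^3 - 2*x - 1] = 30*x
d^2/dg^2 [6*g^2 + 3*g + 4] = 12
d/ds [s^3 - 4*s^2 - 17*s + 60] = 3*s^2 - 8*s - 17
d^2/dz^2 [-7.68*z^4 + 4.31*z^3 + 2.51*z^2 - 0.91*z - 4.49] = -92.16*z^2 + 25.86*z + 5.02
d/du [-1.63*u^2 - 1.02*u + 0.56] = -3.26*u - 1.02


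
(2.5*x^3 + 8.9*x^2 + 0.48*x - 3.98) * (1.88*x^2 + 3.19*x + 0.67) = 4.7*x^5 + 24.707*x^4 + 30.9684*x^3 + 0.0118000000000016*x^2 - 12.3746*x - 2.6666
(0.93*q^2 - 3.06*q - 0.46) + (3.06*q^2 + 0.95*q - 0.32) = 3.99*q^2 - 2.11*q - 0.78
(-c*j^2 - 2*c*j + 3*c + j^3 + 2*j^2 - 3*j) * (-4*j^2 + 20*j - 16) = 4*c*j^4 - 12*c*j^3 - 36*c*j^2 + 92*c*j - 48*c - 4*j^5 + 12*j^4 + 36*j^3 - 92*j^2 + 48*j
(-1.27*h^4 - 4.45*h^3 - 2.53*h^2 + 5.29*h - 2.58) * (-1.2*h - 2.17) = 1.524*h^5 + 8.0959*h^4 + 12.6925*h^3 - 0.857900000000001*h^2 - 8.3833*h + 5.5986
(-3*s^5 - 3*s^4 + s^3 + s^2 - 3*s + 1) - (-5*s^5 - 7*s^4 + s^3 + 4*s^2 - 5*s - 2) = 2*s^5 + 4*s^4 - 3*s^2 + 2*s + 3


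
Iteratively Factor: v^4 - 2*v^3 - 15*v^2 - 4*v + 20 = (v - 5)*(v^3 + 3*v^2 - 4) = (v - 5)*(v + 2)*(v^2 + v - 2) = (v - 5)*(v + 2)^2*(v - 1)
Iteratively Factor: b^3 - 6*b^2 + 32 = (b - 4)*(b^2 - 2*b - 8) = (b - 4)^2*(b + 2)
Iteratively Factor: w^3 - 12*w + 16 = (w + 4)*(w^2 - 4*w + 4) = (w - 2)*(w + 4)*(w - 2)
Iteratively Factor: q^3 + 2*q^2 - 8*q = (q)*(q^2 + 2*q - 8) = q*(q - 2)*(q + 4)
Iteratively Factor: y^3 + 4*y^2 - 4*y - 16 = (y + 2)*(y^2 + 2*y - 8) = (y + 2)*(y + 4)*(y - 2)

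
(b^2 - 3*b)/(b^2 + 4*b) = (b - 3)/(b + 4)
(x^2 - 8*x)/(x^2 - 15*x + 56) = x/(x - 7)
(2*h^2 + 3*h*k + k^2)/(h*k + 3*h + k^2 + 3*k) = (2*h + k)/(k + 3)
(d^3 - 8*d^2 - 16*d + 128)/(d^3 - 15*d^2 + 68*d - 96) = (d + 4)/(d - 3)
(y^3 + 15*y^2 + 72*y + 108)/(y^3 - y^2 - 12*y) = (y^2 + 12*y + 36)/(y*(y - 4))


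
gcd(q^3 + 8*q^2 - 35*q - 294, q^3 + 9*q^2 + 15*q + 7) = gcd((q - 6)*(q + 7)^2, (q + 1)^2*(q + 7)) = q + 7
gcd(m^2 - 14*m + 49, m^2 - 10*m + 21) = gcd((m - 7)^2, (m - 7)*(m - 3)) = m - 7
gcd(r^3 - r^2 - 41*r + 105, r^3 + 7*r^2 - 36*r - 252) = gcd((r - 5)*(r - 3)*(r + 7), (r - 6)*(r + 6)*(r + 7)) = r + 7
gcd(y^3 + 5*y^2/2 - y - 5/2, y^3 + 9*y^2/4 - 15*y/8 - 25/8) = y^2 + 7*y/2 + 5/2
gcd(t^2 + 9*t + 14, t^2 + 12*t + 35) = t + 7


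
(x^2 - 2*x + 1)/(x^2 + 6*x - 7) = (x - 1)/(x + 7)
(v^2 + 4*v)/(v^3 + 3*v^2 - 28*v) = (v + 4)/(v^2 + 3*v - 28)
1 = 1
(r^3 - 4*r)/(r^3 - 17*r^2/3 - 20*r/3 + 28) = 3*r*(r + 2)/(3*r^2 - 11*r - 42)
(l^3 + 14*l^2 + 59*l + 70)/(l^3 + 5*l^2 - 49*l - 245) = (l + 2)/(l - 7)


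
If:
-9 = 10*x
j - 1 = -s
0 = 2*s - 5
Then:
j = -3/2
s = 5/2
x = -9/10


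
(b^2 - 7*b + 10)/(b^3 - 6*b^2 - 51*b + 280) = (b - 2)/(b^2 - b - 56)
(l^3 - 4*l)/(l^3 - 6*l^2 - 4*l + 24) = l/(l - 6)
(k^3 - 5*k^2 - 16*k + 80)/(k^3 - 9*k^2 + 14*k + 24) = (k^2 - k - 20)/(k^2 - 5*k - 6)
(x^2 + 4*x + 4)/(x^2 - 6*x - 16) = (x + 2)/(x - 8)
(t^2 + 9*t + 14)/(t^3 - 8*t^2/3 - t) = 3*(t^2 + 9*t + 14)/(t*(3*t^2 - 8*t - 3))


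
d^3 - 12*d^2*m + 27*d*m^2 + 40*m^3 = (d - 8*m)*(d - 5*m)*(d + m)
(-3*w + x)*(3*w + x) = -9*w^2 + x^2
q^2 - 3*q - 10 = (q - 5)*(q + 2)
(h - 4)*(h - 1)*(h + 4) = h^3 - h^2 - 16*h + 16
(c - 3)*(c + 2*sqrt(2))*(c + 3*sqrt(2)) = c^3 - 3*c^2 + 5*sqrt(2)*c^2 - 15*sqrt(2)*c + 12*c - 36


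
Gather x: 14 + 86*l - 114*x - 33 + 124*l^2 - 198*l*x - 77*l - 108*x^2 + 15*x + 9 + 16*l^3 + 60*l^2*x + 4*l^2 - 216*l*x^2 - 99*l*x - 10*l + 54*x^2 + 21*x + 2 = 16*l^3 + 128*l^2 - l + x^2*(-216*l - 54) + x*(60*l^2 - 297*l - 78) - 8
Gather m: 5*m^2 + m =5*m^2 + m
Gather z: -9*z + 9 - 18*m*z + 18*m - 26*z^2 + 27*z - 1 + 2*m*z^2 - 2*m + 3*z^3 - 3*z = 16*m + 3*z^3 + z^2*(2*m - 26) + z*(15 - 18*m) + 8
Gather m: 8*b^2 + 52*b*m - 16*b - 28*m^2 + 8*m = 8*b^2 - 16*b - 28*m^2 + m*(52*b + 8)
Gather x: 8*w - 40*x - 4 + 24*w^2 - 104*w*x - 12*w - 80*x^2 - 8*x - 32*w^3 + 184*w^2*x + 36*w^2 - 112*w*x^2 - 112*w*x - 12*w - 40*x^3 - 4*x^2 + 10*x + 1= -32*w^3 + 60*w^2 - 16*w - 40*x^3 + x^2*(-112*w - 84) + x*(184*w^2 - 216*w - 38) - 3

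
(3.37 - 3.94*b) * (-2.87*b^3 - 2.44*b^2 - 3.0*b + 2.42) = 11.3078*b^4 - 0.0583000000000009*b^3 + 3.5972*b^2 - 19.6448*b + 8.1554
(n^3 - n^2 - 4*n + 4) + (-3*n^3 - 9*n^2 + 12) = -2*n^3 - 10*n^2 - 4*n + 16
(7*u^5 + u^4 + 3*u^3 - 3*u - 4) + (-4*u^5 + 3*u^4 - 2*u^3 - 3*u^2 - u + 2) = 3*u^5 + 4*u^4 + u^3 - 3*u^2 - 4*u - 2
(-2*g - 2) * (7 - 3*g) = 6*g^2 - 8*g - 14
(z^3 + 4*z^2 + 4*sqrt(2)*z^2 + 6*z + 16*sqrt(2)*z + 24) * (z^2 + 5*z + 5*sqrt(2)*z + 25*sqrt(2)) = z^5 + 9*z^4 + 9*sqrt(2)*z^4 + 66*z^3 + 81*sqrt(2)*z^3 + 210*sqrt(2)*z^2 + 414*z^2 + 270*sqrt(2)*z + 920*z + 600*sqrt(2)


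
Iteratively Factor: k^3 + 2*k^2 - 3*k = (k)*(k^2 + 2*k - 3) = k*(k - 1)*(k + 3)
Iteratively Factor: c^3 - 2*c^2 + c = (c - 1)*(c^2 - c) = (c - 1)^2*(c)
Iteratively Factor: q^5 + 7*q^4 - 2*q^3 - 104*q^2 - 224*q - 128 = (q + 2)*(q^4 + 5*q^3 - 12*q^2 - 80*q - 64) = (q - 4)*(q + 2)*(q^3 + 9*q^2 + 24*q + 16) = (q - 4)*(q + 2)*(q + 4)*(q^2 + 5*q + 4) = (q - 4)*(q + 2)*(q + 4)^2*(q + 1)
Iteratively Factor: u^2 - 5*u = (u - 5)*(u)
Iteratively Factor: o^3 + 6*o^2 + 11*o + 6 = (o + 1)*(o^2 + 5*o + 6) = (o + 1)*(o + 3)*(o + 2)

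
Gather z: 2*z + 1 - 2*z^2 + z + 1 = -2*z^2 + 3*z + 2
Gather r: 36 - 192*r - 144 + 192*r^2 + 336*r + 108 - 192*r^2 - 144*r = 0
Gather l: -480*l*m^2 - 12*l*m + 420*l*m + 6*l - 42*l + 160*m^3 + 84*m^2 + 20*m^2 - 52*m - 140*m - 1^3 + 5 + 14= l*(-480*m^2 + 408*m - 36) + 160*m^3 + 104*m^2 - 192*m + 18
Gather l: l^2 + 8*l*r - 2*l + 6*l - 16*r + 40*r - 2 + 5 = l^2 + l*(8*r + 4) + 24*r + 3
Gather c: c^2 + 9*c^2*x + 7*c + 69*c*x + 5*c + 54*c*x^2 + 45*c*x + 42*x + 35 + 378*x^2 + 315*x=c^2*(9*x + 1) + c*(54*x^2 + 114*x + 12) + 378*x^2 + 357*x + 35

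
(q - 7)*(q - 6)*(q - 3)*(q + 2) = q^4 - 14*q^3 + 49*q^2 + 36*q - 252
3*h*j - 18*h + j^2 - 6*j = (3*h + j)*(j - 6)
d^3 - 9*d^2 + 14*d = d*(d - 7)*(d - 2)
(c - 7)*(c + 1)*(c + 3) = c^3 - 3*c^2 - 25*c - 21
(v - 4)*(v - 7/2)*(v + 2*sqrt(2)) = v^3 - 15*v^2/2 + 2*sqrt(2)*v^2 - 15*sqrt(2)*v + 14*v + 28*sqrt(2)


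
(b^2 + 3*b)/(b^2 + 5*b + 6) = b/(b + 2)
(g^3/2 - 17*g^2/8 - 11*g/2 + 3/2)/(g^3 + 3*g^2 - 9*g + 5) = (4*g^3 - 17*g^2 - 44*g + 12)/(8*(g^3 + 3*g^2 - 9*g + 5))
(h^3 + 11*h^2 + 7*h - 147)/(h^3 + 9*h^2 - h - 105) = (h + 7)/(h + 5)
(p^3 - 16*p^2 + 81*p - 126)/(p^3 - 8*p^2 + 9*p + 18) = (p - 7)/(p + 1)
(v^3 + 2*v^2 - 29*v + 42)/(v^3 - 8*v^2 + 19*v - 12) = (v^2 + 5*v - 14)/(v^2 - 5*v + 4)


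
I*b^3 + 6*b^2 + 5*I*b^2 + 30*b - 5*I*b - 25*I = (b + 5)*(b - 5*I)*(I*b + 1)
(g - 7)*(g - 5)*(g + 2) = g^3 - 10*g^2 + 11*g + 70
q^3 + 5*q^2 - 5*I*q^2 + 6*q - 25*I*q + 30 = (q + 5)*(q - 6*I)*(q + I)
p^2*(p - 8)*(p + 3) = p^4 - 5*p^3 - 24*p^2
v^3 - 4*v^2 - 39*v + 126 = (v - 7)*(v - 3)*(v + 6)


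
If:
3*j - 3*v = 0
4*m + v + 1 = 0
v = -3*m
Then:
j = 3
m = -1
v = 3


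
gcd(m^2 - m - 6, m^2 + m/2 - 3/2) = 1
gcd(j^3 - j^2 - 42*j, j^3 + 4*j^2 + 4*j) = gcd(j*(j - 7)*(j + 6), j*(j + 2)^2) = j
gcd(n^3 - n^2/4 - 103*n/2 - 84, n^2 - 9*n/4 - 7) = n + 7/4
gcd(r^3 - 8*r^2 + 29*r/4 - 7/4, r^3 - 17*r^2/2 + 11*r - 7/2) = r^2 - 15*r/2 + 7/2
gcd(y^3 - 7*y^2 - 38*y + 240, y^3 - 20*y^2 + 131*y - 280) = y^2 - 13*y + 40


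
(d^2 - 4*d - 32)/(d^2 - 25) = (d^2 - 4*d - 32)/(d^2 - 25)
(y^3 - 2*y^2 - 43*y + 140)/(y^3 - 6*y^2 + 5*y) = (y^2 + 3*y - 28)/(y*(y - 1))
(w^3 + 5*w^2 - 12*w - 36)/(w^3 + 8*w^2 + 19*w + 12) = (w^3 + 5*w^2 - 12*w - 36)/(w^3 + 8*w^2 + 19*w + 12)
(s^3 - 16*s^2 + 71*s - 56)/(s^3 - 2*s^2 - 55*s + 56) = (s - 7)/(s + 7)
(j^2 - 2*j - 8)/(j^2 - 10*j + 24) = (j + 2)/(j - 6)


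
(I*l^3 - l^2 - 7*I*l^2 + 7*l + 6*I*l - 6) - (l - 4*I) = I*l^3 - l^2 - 7*I*l^2 + 6*l + 6*I*l - 6 + 4*I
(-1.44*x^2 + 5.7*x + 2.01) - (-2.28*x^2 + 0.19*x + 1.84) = 0.84*x^2 + 5.51*x + 0.17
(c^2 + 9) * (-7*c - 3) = -7*c^3 - 3*c^2 - 63*c - 27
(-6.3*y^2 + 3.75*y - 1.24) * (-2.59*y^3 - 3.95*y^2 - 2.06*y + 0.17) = 16.317*y^5 + 15.1725*y^4 + 1.3771*y^3 - 3.898*y^2 + 3.1919*y - 0.2108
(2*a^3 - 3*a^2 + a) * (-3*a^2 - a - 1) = -6*a^5 + 7*a^4 - 2*a^3 + 2*a^2 - a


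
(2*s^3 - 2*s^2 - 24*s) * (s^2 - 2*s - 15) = 2*s^5 - 6*s^4 - 50*s^3 + 78*s^2 + 360*s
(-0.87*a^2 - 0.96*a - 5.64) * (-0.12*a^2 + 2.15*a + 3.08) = 0.1044*a^4 - 1.7553*a^3 - 4.0668*a^2 - 15.0828*a - 17.3712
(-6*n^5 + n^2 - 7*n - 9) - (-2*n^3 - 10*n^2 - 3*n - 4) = -6*n^5 + 2*n^3 + 11*n^2 - 4*n - 5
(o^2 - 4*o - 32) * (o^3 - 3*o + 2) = o^5 - 4*o^4 - 35*o^3 + 14*o^2 + 88*o - 64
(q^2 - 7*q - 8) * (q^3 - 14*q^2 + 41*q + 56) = q^5 - 21*q^4 + 131*q^3 - 119*q^2 - 720*q - 448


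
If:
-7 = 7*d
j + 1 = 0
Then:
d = -1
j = -1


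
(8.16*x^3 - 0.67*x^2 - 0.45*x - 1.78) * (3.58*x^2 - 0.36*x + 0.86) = 29.2128*x^5 - 5.3362*x^4 + 5.6478*x^3 - 6.7866*x^2 + 0.2538*x - 1.5308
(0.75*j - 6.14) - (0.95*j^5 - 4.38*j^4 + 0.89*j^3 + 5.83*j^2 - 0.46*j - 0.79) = -0.95*j^5 + 4.38*j^4 - 0.89*j^3 - 5.83*j^2 + 1.21*j - 5.35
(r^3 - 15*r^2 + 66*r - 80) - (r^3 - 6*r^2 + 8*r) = -9*r^2 + 58*r - 80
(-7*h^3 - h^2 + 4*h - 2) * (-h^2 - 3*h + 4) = 7*h^5 + 22*h^4 - 29*h^3 - 14*h^2 + 22*h - 8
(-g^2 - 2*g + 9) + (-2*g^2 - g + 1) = -3*g^2 - 3*g + 10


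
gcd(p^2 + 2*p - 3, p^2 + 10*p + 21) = p + 3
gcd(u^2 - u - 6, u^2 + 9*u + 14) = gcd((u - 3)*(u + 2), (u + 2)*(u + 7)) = u + 2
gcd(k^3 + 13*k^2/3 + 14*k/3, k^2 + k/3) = k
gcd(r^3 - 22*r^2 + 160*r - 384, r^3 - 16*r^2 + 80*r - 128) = r - 8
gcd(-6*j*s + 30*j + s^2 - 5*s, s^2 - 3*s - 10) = s - 5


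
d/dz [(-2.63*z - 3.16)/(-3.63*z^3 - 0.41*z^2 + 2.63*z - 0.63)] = (-19.0938*z^3 - 35.4907*z^2 - 2.5912*z + 9.9677)/(13.1769*z^6 + 2.9766*z^5 - 18.9257*z^4 + 2.4172*z^3 + 7.4335*z^2 - 3.3138*z + 0.3969)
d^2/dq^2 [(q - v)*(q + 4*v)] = 2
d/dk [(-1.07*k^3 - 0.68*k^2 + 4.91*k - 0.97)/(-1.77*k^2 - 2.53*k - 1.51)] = (1.8939*k^4 + 5.4142*k^3 + 15.2582*k^2 - 1.3802*k - 9.8682)/(3.1329*k^4 + 8.9562*k^3 + 11.7463*k^2 + 7.6406*k + 2.2801)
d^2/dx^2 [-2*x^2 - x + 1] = -4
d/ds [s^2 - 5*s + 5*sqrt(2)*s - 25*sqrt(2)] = 2*s - 5 + 5*sqrt(2)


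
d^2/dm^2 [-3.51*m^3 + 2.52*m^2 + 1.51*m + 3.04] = 5.04 - 21.06*m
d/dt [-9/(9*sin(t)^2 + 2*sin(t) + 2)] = 18*(9*sin(t) + 1)*cos(t)/(9*sin(t)^2 + 2*sin(t) + 2)^2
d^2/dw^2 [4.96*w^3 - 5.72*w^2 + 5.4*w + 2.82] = 29.76*w - 11.44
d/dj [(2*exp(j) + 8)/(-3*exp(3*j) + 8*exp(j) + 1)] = 2*((exp(j) + 4)*(9*exp(2*j) - 8) - 3*exp(3*j) + 8*exp(j) + 1)*exp(j)/(-3*exp(3*j) + 8*exp(j) + 1)^2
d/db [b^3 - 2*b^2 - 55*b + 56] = 3*b^2 - 4*b - 55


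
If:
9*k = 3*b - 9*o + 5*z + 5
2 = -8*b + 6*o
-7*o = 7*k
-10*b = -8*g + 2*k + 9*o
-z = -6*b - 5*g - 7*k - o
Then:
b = -55/1282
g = 241/1282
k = -177/641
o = 177/641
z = -1249/1282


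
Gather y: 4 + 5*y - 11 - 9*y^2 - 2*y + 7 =-9*y^2 + 3*y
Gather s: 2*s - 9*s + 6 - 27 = -7*s - 21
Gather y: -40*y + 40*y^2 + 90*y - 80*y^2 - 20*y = -40*y^2 + 30*y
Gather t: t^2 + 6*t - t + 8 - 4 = t^2 + 5*t + 4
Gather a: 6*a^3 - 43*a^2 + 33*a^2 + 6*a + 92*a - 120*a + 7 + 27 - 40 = 6*a^3 - 10*a^2 - 22*a - 6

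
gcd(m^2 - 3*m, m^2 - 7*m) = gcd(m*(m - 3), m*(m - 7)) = m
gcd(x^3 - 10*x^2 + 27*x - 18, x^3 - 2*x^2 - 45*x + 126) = x^2 - 9*x + 18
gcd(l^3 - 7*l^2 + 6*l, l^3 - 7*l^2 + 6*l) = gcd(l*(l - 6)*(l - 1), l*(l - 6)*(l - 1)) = l^3 - 7*l^2 + 6*l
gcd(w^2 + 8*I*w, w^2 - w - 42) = 1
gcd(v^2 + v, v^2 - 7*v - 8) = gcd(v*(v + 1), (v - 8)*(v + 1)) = v + 1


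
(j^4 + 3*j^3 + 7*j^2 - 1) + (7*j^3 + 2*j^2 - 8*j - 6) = j^4 + 10*j^3 + 9*j^2 - 8*j - 7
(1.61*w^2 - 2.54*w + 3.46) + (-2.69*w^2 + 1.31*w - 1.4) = -1.08*w^2 - 1.23*w + 2.06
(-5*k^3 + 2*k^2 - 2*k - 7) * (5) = -25*k^3 + 10*k^2 - 10*k - 35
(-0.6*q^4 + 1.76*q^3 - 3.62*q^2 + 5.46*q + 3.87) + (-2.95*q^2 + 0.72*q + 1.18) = -0.6*q^4 + 1.76*q^3 - 6.57*q^2 + 6.18*q + 5.05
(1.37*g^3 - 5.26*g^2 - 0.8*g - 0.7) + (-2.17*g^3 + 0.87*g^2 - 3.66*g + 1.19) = -0.8*g^3 - 4.39*g^2 - 4.46*g + 0.49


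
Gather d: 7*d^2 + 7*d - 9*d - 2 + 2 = 7*d^2 - 2*d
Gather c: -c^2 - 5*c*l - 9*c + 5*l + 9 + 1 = -c^2 + c*(-5*l - 9) + 5*l + 10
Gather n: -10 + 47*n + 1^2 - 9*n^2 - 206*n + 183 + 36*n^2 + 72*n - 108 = 27*n^2 - 87*n + 66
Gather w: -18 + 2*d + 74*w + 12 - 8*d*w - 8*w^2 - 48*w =2*d - 8*w^2 + w*(26 - 8*d) - 6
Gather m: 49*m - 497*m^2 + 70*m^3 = 70*m^3 - 497*m^2 + 49*m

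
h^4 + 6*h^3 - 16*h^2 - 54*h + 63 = (h - 3)*(h - 1)*(h + 3)*(h + 7)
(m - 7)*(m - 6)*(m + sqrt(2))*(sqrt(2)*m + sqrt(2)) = sqrt(2)*m^4 - 12*sqrt(2)*m^3 + 2*m^3 - 24*m^2 + 29*sqrt(2)*m^2 + 58*m + 42*sqrt(2)*m + 84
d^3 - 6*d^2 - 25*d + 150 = (d - 6)*(d - 5)*(d + 5)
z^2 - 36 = (z - 6)*(z + 6)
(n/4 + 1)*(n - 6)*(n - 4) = n^3/4 - 3*n^2/2 - 4*n + 24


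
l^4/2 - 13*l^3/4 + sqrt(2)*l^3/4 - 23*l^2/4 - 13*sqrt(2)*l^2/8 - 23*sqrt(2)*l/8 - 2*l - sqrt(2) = (l/2 + 1/2)*(l - 8)*(l + 1/2)*(l + sqrt(2)/2)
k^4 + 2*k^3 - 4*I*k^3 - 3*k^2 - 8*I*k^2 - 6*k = k*(k + 2)*(k - 3*I)*(k - I)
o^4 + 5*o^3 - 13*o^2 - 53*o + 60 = (o - 3)*(o - 1)*(o + 4)*(o + 5)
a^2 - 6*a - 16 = (a - 8)*(a + 2)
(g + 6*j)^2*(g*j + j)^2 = g^4*j^2 + 12*g^3*j^3 + 2*g^3*j^2 + 36*g^2*j^4 + 24*g^2*j^3 + g^2*j^2 + 72*g*j^4 + 12*g*j^3 + 36*j^4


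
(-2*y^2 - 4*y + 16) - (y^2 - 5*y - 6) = -3*y^2 + y + 22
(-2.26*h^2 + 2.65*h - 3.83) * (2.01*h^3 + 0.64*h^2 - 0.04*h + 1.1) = -4.5426*h^5 + 3.8801*h^4 - 5.9119*h^3 - 5.0432*h^2 + 3.0682*h - 4.213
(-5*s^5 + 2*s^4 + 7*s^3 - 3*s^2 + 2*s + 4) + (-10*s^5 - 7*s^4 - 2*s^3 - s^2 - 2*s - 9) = -15*s^5 - 5*s^4 + 5*s^3 - 4*s^2 - 5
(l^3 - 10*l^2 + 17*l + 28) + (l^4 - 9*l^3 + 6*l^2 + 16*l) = l^4 - 8*l^3 - 4*l^2 + 33*l + 28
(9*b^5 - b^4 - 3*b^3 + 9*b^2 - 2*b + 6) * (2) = 18*b^5 - 2*b^4 - 6*b^3 + 18*b^2 - 4*b + 12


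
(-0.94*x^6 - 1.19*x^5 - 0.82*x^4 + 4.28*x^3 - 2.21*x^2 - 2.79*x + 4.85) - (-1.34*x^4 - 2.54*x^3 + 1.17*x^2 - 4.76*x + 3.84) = -0.94*x^6 - 1.19*x^5 + 0.52*x^4 + 6.82*x^3 - 3.38*x^2 + 1.97*x + 1.01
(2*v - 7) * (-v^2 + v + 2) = -2*v^3 + 9*v^2 - 3*v - 14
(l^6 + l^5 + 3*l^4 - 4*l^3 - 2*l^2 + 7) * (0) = 0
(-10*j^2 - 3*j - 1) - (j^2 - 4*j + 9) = -11*j^2 + j - 10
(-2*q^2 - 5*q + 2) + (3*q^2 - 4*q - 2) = q^2 - 9*q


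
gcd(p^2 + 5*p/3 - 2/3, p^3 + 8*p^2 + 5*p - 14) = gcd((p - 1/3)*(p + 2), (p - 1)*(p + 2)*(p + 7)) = p + 2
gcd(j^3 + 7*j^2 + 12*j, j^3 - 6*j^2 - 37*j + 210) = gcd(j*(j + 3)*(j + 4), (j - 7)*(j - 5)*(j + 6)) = 1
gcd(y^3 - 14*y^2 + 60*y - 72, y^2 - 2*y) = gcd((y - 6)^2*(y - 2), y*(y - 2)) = y - 2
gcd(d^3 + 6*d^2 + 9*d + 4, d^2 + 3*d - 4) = d + 4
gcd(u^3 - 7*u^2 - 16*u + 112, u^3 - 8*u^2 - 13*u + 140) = u^2 - 3*u - 28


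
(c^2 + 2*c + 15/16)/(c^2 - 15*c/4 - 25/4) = (c + 3/4)/(c - 5)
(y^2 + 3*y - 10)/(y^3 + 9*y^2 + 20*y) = (y - 2)/(y*(y + 4))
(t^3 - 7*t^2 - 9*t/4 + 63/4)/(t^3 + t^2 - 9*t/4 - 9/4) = (t - 7)/(t + 1)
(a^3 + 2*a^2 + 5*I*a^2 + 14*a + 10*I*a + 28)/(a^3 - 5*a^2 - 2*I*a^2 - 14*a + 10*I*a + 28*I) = (a + 7*I)/(a - 7)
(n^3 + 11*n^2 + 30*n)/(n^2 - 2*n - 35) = n*(n + 6)/(n - 7)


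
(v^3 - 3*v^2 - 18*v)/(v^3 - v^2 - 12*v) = (v - 6)/(v - 4)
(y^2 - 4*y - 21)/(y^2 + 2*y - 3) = (y - 7)/(y - 1)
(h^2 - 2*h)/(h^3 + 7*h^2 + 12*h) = (h - 2)/(h^2 + 7*h + 12)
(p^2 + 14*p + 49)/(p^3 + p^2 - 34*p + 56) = (p + 7)/(p^2 - 6*p + 8)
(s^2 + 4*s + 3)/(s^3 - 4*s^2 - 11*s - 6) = (s + 3)/(s^2 - 5*s - 6)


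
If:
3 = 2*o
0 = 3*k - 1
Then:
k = 1/3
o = 3/2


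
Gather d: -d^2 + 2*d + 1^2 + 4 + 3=-d^2 + 2*d + 8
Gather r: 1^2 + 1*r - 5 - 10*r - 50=-9*r - 54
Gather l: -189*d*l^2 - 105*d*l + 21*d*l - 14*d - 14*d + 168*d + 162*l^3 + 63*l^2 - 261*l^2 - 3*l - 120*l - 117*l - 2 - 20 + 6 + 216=140*d + 162*l^3 + l^2*(-189*d - 198) + l*(-84*d - 240) + 200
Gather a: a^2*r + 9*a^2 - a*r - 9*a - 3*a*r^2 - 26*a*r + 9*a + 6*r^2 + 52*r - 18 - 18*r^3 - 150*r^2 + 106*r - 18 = a^2*(r + 9) + a*(-3*r^2 - 27*r) - 18*r^3 - 144*r^2 + 158*r - 36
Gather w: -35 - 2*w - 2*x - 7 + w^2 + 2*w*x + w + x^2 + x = w^2 + w*(2*x - 1) + x^2 - x - 42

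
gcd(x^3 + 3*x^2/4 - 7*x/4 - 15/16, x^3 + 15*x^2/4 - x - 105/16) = x^2 + x/4 - 15/8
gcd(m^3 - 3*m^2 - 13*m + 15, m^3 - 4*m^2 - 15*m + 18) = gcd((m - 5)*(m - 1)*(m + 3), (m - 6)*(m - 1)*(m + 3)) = m^2 + 2*m - 3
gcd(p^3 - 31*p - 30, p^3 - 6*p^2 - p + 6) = p^2 - 5*p - 6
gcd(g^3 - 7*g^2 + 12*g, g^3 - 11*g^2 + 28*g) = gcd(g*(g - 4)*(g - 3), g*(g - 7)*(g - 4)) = g^2 - 4*g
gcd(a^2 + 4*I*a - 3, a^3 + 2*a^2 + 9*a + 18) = a + 3*I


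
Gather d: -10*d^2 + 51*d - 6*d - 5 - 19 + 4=-10*d^2 + 45*d - 20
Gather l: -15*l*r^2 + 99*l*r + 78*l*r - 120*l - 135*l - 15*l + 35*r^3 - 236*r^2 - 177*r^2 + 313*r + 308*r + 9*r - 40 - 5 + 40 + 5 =l*(-15*r^2 + 177*r - 270) + 35*r^3 - 413*r^2 + 630*r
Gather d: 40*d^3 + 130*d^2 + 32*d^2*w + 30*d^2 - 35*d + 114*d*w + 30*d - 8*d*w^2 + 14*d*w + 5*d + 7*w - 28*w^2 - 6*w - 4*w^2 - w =40*d^3 + d^2*(32*w + 160) + d*(-8*w^2 + 128*w) - 32*w^2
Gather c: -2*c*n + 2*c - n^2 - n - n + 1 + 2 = c*(2 - 2*n) - n^2 - 2*n + 3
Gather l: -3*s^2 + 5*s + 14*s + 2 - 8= -3*s^2 + 19*s - 6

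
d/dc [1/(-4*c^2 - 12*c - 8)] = (2*c + 3)/(4*(c^2 + 3*c + 2)^2)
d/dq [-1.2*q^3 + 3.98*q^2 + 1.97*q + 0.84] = -3.6*q^2 + 7.96*q + 1.97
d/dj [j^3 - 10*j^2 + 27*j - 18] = 3*j^2 - 20*j + 27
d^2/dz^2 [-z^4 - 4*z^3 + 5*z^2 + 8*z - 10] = -12*z^2 - 24*z + 10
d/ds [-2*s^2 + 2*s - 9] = 2 - 4*s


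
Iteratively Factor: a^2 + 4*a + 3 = (a + 3)*(a + 1)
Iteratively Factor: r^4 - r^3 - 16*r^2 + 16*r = (r - 4)*(r^3 + 3*r^2 - 4*r) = (r - 4)*(r + 4)*(r^2 - r) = (r - 4)*(r - 1)*(r + 4)*(r)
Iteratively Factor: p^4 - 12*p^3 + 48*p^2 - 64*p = (p)*(p^3 - 12*p^2 + 48*p - 64) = p*(p - 4)*(p^2 - 8*p + 16) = p*(p - 4)^2*(p - 4)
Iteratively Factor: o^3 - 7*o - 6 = (o + 1)*(o^2 - o - 6) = (o + 1)*(o + 2)*(o - 3)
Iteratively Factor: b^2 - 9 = (b + 3)*(b - 3)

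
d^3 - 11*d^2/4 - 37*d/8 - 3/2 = (d - 4)*(d + 1/2)*(d + 3/4)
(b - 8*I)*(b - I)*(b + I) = b^3 - 8*I*b^2 + b - 8*I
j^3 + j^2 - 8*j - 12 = (j - 3)*(j + 2)^2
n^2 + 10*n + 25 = (n + 5)^2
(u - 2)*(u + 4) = u^2 + 2*u - 8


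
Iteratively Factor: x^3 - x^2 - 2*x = (x)*(x^2 - x - 2) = x*(x - 2)*(x + 1)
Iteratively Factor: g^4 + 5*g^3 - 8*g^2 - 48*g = (g + 4)*(g^3 + g^2 - 12*g) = (g + 4)^2*(g^2 - 3*g) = g*(g + 4)^2*(g - 3)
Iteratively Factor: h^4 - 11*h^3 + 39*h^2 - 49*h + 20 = (h - 1)*(h^3 - 10*h^2 + 29*h - 20) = (h - 5)*(h - 1)*(h^2 - 5*h + 4) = (h - 5)*(h - 1)^2*(h - 4)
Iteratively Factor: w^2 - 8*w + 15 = (w - 5)*(w - 3)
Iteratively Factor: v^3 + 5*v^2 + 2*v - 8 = (v - 1)*(v^2 + 6*v + 8) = (v - 1)*(v + 4)*(v + 2)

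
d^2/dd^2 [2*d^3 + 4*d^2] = 12*d + 8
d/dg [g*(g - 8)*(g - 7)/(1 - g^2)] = (-g^4 + 59*g^2 - 30*g + 56)/(g^4 - 2*g^2 + 1)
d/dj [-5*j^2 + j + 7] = 1 - 10*j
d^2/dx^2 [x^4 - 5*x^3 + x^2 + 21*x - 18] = 12*x^2 - 30*x + 2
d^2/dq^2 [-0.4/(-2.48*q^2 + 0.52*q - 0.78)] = (-4.92032*q^2 + 1.03168*q + 0.4*(4.96*q - 0.52)*(9.92*q - 1.04) - 1.54752)/(2.48*q^2 - 0.52*q + 0.78)^3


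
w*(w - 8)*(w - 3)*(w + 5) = w^4 - 6*w^3 - 31*w^2 + 120*w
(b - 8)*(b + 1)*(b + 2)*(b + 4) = b^4 - b^3 - 42*b^2 - 104*b - 64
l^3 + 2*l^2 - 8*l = l*(l - 2)*(l + 4)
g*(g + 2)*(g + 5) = g^3 + 7*g^2 + 10*g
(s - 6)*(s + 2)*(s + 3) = s^3 - s^2 - 24*s - 36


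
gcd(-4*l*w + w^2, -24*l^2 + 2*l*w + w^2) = -4*l + w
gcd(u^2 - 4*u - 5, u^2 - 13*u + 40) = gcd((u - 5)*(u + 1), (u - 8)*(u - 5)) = u - 5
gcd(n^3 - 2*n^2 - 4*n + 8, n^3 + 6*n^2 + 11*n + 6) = n + 2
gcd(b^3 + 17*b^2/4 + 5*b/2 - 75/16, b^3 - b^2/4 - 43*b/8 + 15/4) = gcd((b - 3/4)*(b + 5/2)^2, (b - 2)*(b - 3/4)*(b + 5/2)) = b^2 + 7*b/4 - 15/8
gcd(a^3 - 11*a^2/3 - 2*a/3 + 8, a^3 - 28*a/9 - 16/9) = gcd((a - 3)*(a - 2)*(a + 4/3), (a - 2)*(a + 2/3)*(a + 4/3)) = a^2 - 2*a/3 - 8/3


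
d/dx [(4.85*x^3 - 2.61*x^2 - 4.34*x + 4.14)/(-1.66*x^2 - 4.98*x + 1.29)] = (-8.051*x^4 - 48.306*x^3 + 24.5629*x^2 + 7.011*x + 15.0186)/(2.7556*x^4 + 16.5336*x^3 + 20.5176*x^2 - 12.8484*x + 1.6641)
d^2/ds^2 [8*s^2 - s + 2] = 16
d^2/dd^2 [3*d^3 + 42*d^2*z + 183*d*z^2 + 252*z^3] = 18*d + 84*z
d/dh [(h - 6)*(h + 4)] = 2*h - 2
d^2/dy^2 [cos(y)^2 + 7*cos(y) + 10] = -7*cos(y) - 2*cos(2*y)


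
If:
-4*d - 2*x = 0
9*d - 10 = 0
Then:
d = 10/9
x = -20/9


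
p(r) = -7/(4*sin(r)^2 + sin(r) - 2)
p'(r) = -7*(-8*sin(r)*cos(r) - cos(r))/(4*sin(r)^2 + sin(r) - 2)^2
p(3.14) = 3.50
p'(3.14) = -1.78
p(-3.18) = 3.58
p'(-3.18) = -2.39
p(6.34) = 3.63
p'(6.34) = 2.73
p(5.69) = 5.35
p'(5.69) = -11.76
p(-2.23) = 24.05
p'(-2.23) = 269.46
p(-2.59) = 4.91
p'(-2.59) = 9.37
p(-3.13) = 3.48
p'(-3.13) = -1.57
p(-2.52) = 5.71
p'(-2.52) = 13.85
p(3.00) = 3.93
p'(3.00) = -4.66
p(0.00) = 3.50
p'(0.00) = 1.75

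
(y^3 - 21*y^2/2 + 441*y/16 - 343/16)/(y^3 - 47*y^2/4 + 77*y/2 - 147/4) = (y - 7/4)/(y - 3)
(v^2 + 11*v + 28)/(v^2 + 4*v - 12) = (v^2 + 11*v + 28)/(v^2 + 4*v - 12)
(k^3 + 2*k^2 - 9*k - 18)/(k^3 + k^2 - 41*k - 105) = (k^2 - k - 6)/(k^2 - 2*k - 35)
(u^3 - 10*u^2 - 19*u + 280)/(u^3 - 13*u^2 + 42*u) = (u^2 - 3*u - 40)/(u*(u - 6))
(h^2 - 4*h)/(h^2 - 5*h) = (h - 4)/(h - 5)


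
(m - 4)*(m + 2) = m^2 - 2*m - 8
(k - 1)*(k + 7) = k^2 + 6*k - 7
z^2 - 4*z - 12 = (z - 6)*(z + 2)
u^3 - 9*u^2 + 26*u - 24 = (u - 4)*(u - 3)*(u - 2)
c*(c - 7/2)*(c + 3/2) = c^3 - 2*c^2 - 21*c/4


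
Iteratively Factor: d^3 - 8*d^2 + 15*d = (d)*(d^2 - 8*d + 15) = d*(d - 3)*(d - 5)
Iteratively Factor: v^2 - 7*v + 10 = (v - 5)*(v - 2)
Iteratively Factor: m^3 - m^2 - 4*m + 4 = (m + 2)*(m^2 - 3*m + 2) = (m - 2)*(m + 2)*(m - 1)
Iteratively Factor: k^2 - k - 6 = (k - 3)*(k + 2)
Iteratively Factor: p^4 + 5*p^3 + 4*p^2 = (p + 1)*(p^3 + 4*p^2) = (p + 1)*(p + 4)*(p^2) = p*(p + 1)*(p + 4)*(p)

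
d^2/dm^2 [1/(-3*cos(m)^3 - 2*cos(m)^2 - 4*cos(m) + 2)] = -((25*cos(m) + 16*cos(2*m) + 27*cos(3*m))*(3*cos(m)^3 + 2*cos(m)^2 + 4*cos(m) - 2)/4 + 2*(9*cos(m)^2 + 4*cos(m) + 4)^2*sin(m)^2)/(3*cos(m)^3 + 2*cos(m)^2 + 4*cos(m) - 2)^3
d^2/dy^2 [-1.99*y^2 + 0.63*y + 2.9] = -3.98000000000000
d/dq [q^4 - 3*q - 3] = 4*q^3 - 3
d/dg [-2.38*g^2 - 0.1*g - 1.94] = -4.76*g - 0.1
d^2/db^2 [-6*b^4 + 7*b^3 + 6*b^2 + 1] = -72*b^2 + 42*b + 12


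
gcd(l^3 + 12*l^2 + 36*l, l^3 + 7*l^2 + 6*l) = l^2 + 6*l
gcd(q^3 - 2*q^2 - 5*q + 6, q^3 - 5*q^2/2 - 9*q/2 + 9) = q^2 - q - 6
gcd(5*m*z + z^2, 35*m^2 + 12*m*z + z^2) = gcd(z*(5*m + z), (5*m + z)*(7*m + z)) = 5*m + z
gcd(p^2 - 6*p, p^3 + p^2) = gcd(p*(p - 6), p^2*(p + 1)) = p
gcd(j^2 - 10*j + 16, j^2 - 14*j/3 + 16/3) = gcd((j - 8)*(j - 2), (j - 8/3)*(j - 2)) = j - 2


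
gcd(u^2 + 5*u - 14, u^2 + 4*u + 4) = 1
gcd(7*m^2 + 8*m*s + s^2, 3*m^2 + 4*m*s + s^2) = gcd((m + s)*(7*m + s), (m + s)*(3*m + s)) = m + s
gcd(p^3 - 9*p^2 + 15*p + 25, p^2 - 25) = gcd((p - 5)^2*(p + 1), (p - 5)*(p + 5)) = p - 5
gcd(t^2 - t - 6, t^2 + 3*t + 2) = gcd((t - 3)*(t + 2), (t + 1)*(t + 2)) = t + 2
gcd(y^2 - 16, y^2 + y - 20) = y - 4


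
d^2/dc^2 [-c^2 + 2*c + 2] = -2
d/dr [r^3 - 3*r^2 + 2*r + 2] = 3*r^2 - 6*r + 2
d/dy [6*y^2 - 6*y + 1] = 12*y - 6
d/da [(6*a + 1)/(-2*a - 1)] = -4/(2*a + 1)^2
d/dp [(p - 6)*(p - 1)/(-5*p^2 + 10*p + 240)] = (-5*p^2 + 108*p - 348)/(5*(p^4 - 4*p^3 - 92*p^2 + 192*p + 2304))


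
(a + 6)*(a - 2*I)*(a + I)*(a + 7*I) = a^4 + 6*a^3 + 6*I*a^3 + 9*a^2 + 36*I*a^2 + 54*a + 14*I*a + 84*I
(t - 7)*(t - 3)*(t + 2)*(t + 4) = t^4 - 4*t^3 - 31*t^2 + 46*t + 168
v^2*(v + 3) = v^3 + 3*v^2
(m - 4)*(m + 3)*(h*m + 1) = h*m^3 - h*m^2 - 12*h*m + m^2 - m - 12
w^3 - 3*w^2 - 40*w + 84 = (w - 7)*(w - 2)*(w + 6)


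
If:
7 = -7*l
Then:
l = -1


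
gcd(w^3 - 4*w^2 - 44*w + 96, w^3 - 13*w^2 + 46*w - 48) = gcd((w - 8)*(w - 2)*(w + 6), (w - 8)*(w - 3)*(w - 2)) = w^2 - 10*w + 16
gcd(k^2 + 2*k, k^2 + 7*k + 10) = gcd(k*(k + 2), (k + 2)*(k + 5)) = k + 2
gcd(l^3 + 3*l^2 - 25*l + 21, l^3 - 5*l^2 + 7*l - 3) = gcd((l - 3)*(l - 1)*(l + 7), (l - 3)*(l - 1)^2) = l^2 - 4*l + 3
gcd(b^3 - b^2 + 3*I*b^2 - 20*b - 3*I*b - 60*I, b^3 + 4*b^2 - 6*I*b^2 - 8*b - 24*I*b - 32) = b + 4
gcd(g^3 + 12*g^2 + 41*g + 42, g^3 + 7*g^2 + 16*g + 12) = g^2 + 5*g + 6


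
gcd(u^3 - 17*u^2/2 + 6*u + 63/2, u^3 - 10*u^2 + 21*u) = u^2 - 10*u + 21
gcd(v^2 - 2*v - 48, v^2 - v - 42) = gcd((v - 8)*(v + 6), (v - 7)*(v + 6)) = v + 6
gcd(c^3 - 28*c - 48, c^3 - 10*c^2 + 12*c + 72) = c^2 - 4*c - 12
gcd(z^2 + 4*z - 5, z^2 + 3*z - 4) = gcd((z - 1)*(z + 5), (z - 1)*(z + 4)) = z - 1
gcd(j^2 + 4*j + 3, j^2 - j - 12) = j + 3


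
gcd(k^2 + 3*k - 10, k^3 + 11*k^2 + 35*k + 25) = k + 5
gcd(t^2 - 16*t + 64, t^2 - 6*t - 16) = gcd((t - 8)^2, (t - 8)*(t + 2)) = t - 8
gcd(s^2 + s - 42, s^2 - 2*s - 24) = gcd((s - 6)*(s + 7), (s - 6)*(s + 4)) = s - 6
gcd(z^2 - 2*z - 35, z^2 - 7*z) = z - 7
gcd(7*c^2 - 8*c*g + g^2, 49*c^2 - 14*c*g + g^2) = 7*c - g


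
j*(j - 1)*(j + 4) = j^3 + 3*j^2 - 4*j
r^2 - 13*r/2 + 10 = (r - 4)*(r - 5/2)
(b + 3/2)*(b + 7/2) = b^2 + 5*b + 21/4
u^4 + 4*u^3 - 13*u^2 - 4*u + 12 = (u - 2)*(u - 1)*(u + 1)*(u + 6)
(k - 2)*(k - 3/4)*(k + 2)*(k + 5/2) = k^4 + 7*k^3/4 - 47*k^2/8 - 7*k + 15/2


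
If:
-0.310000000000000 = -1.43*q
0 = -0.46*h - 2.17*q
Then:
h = -1.02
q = 0.22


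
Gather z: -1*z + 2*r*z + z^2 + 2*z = z^2 + z*(2*r + 1)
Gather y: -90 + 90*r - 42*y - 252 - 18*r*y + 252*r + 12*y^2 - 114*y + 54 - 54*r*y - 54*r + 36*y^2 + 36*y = 288*r + 48*y^2 + y*(-72*r - 120) - 288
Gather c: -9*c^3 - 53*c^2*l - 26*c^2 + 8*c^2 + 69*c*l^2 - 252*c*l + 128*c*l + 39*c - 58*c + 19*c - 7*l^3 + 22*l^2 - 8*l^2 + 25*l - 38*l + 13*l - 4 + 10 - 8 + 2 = -9*c^3 + c^2*(-53*l - 18) + c*(69*l^2 - 124*l) - 7*l^3 + 14*l^2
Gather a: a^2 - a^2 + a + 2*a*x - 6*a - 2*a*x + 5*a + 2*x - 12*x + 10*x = 0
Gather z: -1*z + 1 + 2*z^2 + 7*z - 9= 2*z^2 + 6*z - 8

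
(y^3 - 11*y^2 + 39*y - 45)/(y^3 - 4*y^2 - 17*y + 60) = (y - 3)/(y + 4)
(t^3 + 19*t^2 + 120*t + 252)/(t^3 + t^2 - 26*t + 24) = (t^2 + 13*t + 42)/(t^2 - 5*t + 4)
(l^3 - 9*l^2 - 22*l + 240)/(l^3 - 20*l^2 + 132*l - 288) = (l + 5)/(l - 6)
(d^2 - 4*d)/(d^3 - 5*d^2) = (d - 4)/(d*(d - 5))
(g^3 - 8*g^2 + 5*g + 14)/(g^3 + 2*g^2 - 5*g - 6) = (g - 7)/(g + 3)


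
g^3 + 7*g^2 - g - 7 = (g - 1)*(g + 1)*(g + 7)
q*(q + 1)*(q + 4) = q^3 + 5*q^2 + 4*q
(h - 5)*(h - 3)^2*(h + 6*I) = h^4 - 11*h^3 + 6*I*h^3 + 39*h^2 - 66*I*h^2 - 45*h + 234*I*h - 270*I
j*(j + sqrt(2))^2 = j^3 + 2*sqrt(2)*j^2 + 2*j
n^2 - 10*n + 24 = (n - 6)*(n - 4)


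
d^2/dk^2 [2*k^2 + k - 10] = 4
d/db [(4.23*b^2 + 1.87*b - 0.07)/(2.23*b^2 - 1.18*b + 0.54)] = (-9.1615*b^2 + 4.8806*b + 0.9272)/(4.9729*b^4 - 5.2628*b^3 + 3.8008*b^2 - 1.2744*b + 0.2916)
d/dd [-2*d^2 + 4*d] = 4 - 4*d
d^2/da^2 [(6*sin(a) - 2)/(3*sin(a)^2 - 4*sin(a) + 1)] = -(2*sin(a) + 4)/(sin(a) - 1)^2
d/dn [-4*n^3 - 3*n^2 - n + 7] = -12*n^2 - 6*n - 1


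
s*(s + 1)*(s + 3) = s^3 + 4*s^2 + 3*s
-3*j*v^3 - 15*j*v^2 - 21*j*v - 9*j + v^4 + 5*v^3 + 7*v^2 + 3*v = (-3*j + v)*(v + 1)^2*(v + 3)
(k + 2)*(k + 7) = k^2 + 9*k + 14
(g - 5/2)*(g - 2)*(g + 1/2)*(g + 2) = g^4 - 2*g^3 - 21*g^2/4 + 8*g + 5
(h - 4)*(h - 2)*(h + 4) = h^3 - 2*h^2 - 16*h + 32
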